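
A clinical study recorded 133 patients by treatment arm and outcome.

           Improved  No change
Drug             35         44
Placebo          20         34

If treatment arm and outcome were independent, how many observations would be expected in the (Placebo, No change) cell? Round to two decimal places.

Row total (Placebo) = 54; column total (No change) = 78; grand total N = 133.
Expected count = (row total × column total) / N = 54 × 78 / 133 = 31.67.

31.67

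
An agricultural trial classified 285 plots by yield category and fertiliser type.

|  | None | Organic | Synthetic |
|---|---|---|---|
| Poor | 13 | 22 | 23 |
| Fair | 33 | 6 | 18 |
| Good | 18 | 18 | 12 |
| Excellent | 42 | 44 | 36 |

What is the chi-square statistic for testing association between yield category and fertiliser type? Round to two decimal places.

Row totals: 58, 57, 48, 122. Column totals: 106, 90, 89. Grand total N = 285.
Expected counts (row total × column total / N):
  Poor, None: 58×106/285 = 21.572
  Poor, Organic: 58×90/285 = 18.316
  Poor, Synthetic: 58×89/285 = 18.112
  Fair, None: 57×106/285 = 21.200
  Fair, Organic: 57×90/285 = 18.000
  Fair, Synthetic: 57×89/285 = 17.800
  Good, None: 48×106/285 = 17.853
  Good, Organic: 48×90/285 = 15.158
  Good, Synthetic: 48×89/285 = 14.989
  Excellent, None: 122×106/285 = 45.375
  Excellent, Organic: 122×90/285 = 38.526
  Excellent, Synthetic: 122×89/285 = 38.098
Contributions (O − E)²/E:
  (13 − 21.572)²/21.572 = 3.4062
  (22 − 18.316)²/18.316 = 0.7410
  (23 − 18.112)²/18.112 = 1.3192
  (33 − 21.200)²/21.200 = 6.5679
  (6 − 18.000)²/18.000 = 8.0000
  (18 − 17.800)²/17.800 = 0.0022
  (18 − 17.853)²/17.853 = 0.0012
  (18 − 15.158)²/15.158 = 0.5329
  (12 − 14.989)²/14.989 = 0.5960
  (42 − 45.375)²/45.375 = 0.2510
  (44 − 38.526)²/38.526 = 0.7778
  (36 − 38.098)²/38.098 = 0.1155
χ² = 3.4062 + 0.7410 + 1.3192 + 6.5679 + 8.0000 + 0.0022 + 0.0012 + 0.5329 + 0.5960 + 0.2510 + 0.7778 + 0.1155 = 22.31

22.31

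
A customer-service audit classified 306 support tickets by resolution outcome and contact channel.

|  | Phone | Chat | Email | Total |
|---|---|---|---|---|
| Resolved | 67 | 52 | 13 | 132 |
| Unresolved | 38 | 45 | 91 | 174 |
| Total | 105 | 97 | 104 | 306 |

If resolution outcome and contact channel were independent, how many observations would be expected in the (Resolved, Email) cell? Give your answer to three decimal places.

Row total (Resolved) = 132; column total (Email) = 104; grand total N = 306.
Expected count = (row total × column total) / N = 132 × 104 / 306 = 44.863.

44.863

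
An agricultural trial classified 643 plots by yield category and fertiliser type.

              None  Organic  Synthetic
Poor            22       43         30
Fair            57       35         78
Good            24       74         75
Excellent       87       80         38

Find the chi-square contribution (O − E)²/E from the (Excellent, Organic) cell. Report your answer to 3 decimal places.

0.492

Row total (Excellent) = 205; column total (Organic) = 232; N = 643.
Expected count E = 205 × 232 / 643 = 73.9658.
Contribution = (O − E)²/E = (80 − 73.9658)² / 73.9658 = 0.492.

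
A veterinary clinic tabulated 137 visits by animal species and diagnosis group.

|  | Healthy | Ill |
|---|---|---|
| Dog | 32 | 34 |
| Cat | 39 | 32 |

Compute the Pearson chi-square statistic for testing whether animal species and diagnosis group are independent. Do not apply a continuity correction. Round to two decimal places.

0.57

Row totals: 66, 71. Column totals: 71, 66. Grand total N = 137.
Expected counts (row total × column total / N):
  Dog, Healthy: 66×71/137 = 34.204
  Dog, Ill: 66×66/137 = 31.796
  Cat, Healthy: 71×71/137 = 36.796
  Cat, Ill: 71×66/137 = 34.204
Contributions (O − E)²/E:
  (32 − 34.204)²/34.204 = 0.1420
  (34 − 31.796)²/31.796 = 0.1528
  (39 − 36.796)²/36.796 = 0.1320
  (32 − 34.204)²/34.204 = 0.1420
χ² = 0.1420 + 0.1528 + 0.1320 + 0.1420 = 0.57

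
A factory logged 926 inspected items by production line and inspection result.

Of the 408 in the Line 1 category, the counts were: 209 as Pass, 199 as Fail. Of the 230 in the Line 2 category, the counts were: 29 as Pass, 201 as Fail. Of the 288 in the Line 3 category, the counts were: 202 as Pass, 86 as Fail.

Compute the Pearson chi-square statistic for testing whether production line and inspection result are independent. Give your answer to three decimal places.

Row totals: 408, 230, 288. Column totals: 440, 486. Grand total N = 926.
Expected counts (row total × column total / N):
  Line 1, Pass: 408×440/926 = 193.8661
  Line 1, Fail: 408×486/926 = 214.1339
  Line 2, Pass: 230×440/926 = 109.2873
  Line 2, Fail: 230×486/926 = 120.7127
  Line 3, Pass: 288×440/926 = 136.8467
  Line 3, Fail: 288×486/926 = 151.1533
Contributions (O − E)²/E:
  (209 − 193.8661)²/193.8661 = 1.1814
  (199 − 214.1339)²/214.1339 = 1.0696
  (29 − 109.2873)²/109.2873 = 58.9826
  (201 − 120.7127)²/120.7127 = 53.3999
  (202 − 136.8467)²/136.8467 = 31.0198
  (86 − 151.1533)²/151.1533 = 28.0838
χ² = 1.1814 + 1.0696 + 58.9826 + 53.3999 + 31.0198 + 28.0838 = 173.737

173.737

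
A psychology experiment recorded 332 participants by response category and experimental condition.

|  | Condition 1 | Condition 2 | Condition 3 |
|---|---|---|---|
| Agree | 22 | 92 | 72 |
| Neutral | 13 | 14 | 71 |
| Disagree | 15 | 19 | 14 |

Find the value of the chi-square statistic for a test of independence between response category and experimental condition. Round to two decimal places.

50.35

Row totals: 186, 98, 48. Column totals: 50, 125, 157. Grand total N = 332.
Expected counts (row total × column total / N):
  Agree, Condition 1: 186×50/332 = 28.012
  Agree, Condition 2: 186×125/332 = 70.030
  Agree, Condition 3: 186×157/332 = 87.958
  Neutral, Condition 1: 98×50/332 = 14.759
  Neutral, Condition 2: 98×125/332 = 36.898
  Neutral, Condition 3: 98×157/332 = 46.343
  Disagree, Condition 1: 48×50/332 = 7.229
  Disagree, Condition 2: 48×125/332 = 18.072
  Disagree, Condition 3: 48×157/332 = 22.699
Contributions (O − E)²/E:
  (22 − 28.012)²/28.012 = 1.2903
  (92 − 70.030)²/70.030 = 6.8925
  (72 − 87.958)²/87.958 = 2.8952
  (13 − 14.759)²/14.759 = 0.2096
  (14 − 36.898)²/36.898 = 14.2099
  (71 − 46.343)²/46.343 = 13.1189
  (15 − 7.229)²/7.229 = 8.3536
  (19 − 18.072)²/18.072 = 0.0477
  (14 − 22.699)²/22.699 = 3.3337
χ² = 1.2903 + 6.8925 + 2.8952 + 0.2096 + 14.2099 + 13.1189 + 8.3536 + 0.0477 + 3.3337 = 50.35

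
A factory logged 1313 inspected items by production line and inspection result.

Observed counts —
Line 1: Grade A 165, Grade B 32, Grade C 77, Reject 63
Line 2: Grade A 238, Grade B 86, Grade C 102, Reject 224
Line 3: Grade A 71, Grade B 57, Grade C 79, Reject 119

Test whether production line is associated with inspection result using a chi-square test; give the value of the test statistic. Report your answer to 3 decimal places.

74.587

Row totals: 337, 650, 326. Column totals: 474, 175, 258, 406. Grand total N = 1313.
Expected counts (row total × column total / N):
  Line 1, Grade A: 337×474/1313 = 121.6588
  Line 1, Grade B: 337×175/1313 = 44.9162
  Line 1, Grade C: 337×258/1313 = 66.2193
  Line 1, Reject: 337×406/1313 = 104.2056
  Line 2, Grade A: 650×474/1313 = 234.6535
  Line 2, Grade B: 650×175/1313 = 86.6337
  Line 2, Grade C: 650×258/1313 = 127.7228
  Line 2, Reject: 650×406/1313 = 200.9901
  Line 3, Grade A: 326×474/1313 = 117.6877
  Line 3, Grade B: 326×175/1313 = 43.4501
  Line 3, Grade C: 326×258/1313 = 64.0579
  Line 3, Reject: 326×406/1313 = 100.8043
Contributions (O − E)²/E:
  (165 − 121.6588)²/121.6588 = 15.4404
  (32 − 44.9162)²/44.9162 = 3.7142
  (77 − 66.2193)²/66.2193 = 1.7551
  (63 − 104.2056)²/104.2056 = 16.2938
  (238 − 234.6535)²/234.6535 = 0.0477
  (86 − 86.6337)²/86.6337 = 0.0046
  (102 − 127.7228)²/127.7228 = 5.1805
  (224 − 200.9901)²/200.9901 = 2.6342
  (71 − 117.6877)²/117.6877 = 18.5214
  (57 − 43.4501)²/43.4501 = 4.2255
  (79 − 64.0579)²/64.0579 = 3.4854
  (119 − 100.8043)²/100.8043 = 3.2844
χ² = 15.4404 + 3.7142 + 1.7551 + 16.2938 + 0.0477 + 0.0046 + 5.1805 + 2.6342 + 18.5214 + 4.2255 + 3.4854 + 3.2844 = 74.587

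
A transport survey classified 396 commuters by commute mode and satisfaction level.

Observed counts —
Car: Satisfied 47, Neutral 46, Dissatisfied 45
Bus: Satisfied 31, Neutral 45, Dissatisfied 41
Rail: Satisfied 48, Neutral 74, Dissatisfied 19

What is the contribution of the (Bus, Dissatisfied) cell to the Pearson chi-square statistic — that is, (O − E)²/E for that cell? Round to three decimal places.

3.209

Row total (Bus) = 117; column total (Dissatisfied) = 105; N = 396.
Expected count E = 117 × 105 / 396 = 31.0227.
Contribution = (O − E)²/E = (41 − 31.0227)² / 31.0227 = 3.209.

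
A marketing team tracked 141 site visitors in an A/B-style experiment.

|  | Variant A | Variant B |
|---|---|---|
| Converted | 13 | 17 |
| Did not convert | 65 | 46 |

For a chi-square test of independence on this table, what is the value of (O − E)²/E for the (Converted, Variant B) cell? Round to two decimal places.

0.96

Row total (Converted) = 30; column total (Variant B) = 63; N = 141.
Expected count E = 30 × 63 / 141 = 13.4043.
Contribution = (O − E)²/E = (17 − 13.4043)² / 13.4043 = 0.96.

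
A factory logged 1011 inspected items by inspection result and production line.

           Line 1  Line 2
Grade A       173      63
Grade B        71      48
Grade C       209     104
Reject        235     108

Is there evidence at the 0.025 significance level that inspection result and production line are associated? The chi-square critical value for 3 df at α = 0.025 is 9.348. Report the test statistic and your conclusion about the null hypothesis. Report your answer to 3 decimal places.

7.116; fail to reject H₀

Row totals: 236, 119, 313, 343. Column totals: 688, 323. Grand total N = 1011.
Expected counts (row total × column total / N):
  Grade A, Line 1: 236×688/1011 = 160.6014
  Grade A, Line 2: 236×323/1011 = 75.3986
  Grade B, Line 1: 119×688/1011 = 80.9812
  Grade B, Line 2: 119×323/1011 = 38.0188
  Grade C, Line 1: 313×688/1011 = 213.0010
  Grade C, Line 2: 313×323/1011 = 99.9990
  Reject, Line 1: 343×688/1011 = 233.4164
  Reject, Line 2: 343×323/1011 = 109.5836
Contributions (O − E)²/E:
  (173 − 160.6014)²/160.6014 = 0.9572
  (63 − 75.3986)²/75.3986 = 2.0388
  (71 − 80.9812)²/80.9812 = 1.2302
  (48 − 38.0188)²/38.0188 = 2.6204
  (209 − 213.0010)²/213.0010 = 0.0752
  (104 − 99.9990)²/99.9990 = 0.1601
  (235 − 233.4164)²/233.4164 = 0.0107
  (108 − 109.5836)²/109.5836 = 0.0229
χ² = 0.9572 + 2.0388 + 1.2302 + 2.6204 + 0.0752 + 0.1601 + 0.0107 + 0.0229 = 7.116
df = (4−1)(2−1) = 3. Since 7.116 < 9.348, fail to reject the null hypothesis of independence at α = 0.025.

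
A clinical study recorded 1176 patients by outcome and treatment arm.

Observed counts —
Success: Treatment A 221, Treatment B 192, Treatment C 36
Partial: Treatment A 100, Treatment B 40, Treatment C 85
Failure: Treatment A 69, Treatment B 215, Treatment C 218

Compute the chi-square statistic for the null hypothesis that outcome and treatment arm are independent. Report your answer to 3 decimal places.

241.403

Row totals: 449, 225, 502. Column totals: 390, 447, 339. Grand total N = 1176.
Expected counts (row total × column total / N):
  Success, Treatment A: 449×390/1176 = 148.9031
  Success, Treatment B: 449×447/1176 = 170.6658
  Success, Treatment C: 449×339/1176 = 129.4311
  Partial, Treatment A: 225×390/1176 = 74.6173
  Partial, Treatment B: 225×447/1176 = 85.5230
  Partial, Treatment C: 225×339/1176 = 64.8597
  Failure, Treatment A: 502×390/1176 = 166.4796
  Failure, Treatment B: 502×447/1176 = 190.8112
  Failure, Treatment C: 502×339/1176 = 144.7092
Contributions (O − E)²/E:
  (221 − 148.9031)²/148.9031 = 34.9084
  (192 − 170.6658)²/170.6658 = 2.6669
  (36 − 129.4311)²/129.4311 = 67.4441
  (100 − 74.6173)²/74.6173 = 8.6345
  (40 − 85.5230)²/85.5230 = 24.2314
  (85 − 64.8597)²/64.8597 = 6.2540
  (69 − 166.4796)²/166.4796 = 57.0777
  (215 − 190.8112)²/190.8112 = 3.0664
  (218 − 144.7092)²/144.7092 = 37.1196
χ² = 34.9084 + 2.6669 + 67.4441 + 8.6345 + 24.2314 + 6.2540 + 57.0777 + 3.0664 + 37.1196 = 241.403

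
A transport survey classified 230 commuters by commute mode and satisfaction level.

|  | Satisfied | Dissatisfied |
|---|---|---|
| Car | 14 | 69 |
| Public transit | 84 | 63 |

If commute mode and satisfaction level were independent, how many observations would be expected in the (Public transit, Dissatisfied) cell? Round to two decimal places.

Row total (Public transit) = 147; column total (Dissatisfied) = 132; grand total N = 230.
Expected count = (row total × column total) / N = 147 × 132 / 230 = 84.37.

84.37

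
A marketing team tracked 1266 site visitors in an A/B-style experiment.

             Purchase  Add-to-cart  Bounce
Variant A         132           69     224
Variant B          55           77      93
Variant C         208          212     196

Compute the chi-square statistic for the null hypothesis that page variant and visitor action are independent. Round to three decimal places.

Row totals: 425, 225, 616. Column totals: 395, 358, 513. Grand total N = 1266.
Expected counts (row total × column total / N):
  Variant A, Purchase: 425×395/1266 = 132.6027
  Variant A, Add-to-cart: 425×358/1266 = 120.1817
  Variant A, Bounce: 425×513/1266 = 172.2156
  Variant B, Purchase: 225×395/1266 = 70.2014
  Variant B, Add-to-cart: 225×358/1266 = 63.6256
  Variant B, Bounce: 225×513/1266 = 91.1730
  Variant C, Purchase: 616×395/1266 = 192.1959
  Variant C, Add-to-cart: 616×358/1266 = 174.1927
  Variant C, Bounce: 616×513/1266 = 249.6114
Contributions (O − E)²/E:
  (132 − 132.6027)²/132.6027 = 0.0027
  (69 − 120.1817)²/120.1817 = 21.7967
  (224 − 172.2156)²/172.2156 = 15.5713
  (55 − 70.2014)²/70.2014 = 3.2917
  (77 − 63.6256)²/63.6256 = 2.8114
  (93 − 91.1730)²/91.1730 = 0.0366
  (208 − 192.1959)²/192.1959 = 1.2996
  (212 − 174.1927)²/174.1927 = 8.2058
  (196 − 249.6114)²/249.6114 = 11.5146
χ² = 0.0027 + 21.7967 + 15.5713 + 3.2917 + 2.8114 + 0.0366 + 1.2996 + 8.2058 + 11.5146 = 64.530

64.530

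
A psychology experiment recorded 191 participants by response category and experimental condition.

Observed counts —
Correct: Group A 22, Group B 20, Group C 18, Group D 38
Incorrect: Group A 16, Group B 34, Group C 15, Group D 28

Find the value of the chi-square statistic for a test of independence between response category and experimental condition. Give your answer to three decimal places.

Row totals: 98, 93. Column totals: 38, 54, 33, 66. Grand total N = 191.
Expected counts (row total × column total / N):
  Correct, Group A: 98×38/191 = 19.4974
  Correct, Group B: 98×54/191 = 27.7068
  Correct, Group C: 98×33/191 = 16.9319
  Correct, Group D: 98×66/191 = 33.8639
  Incorrect, Group A: 93×38/191 = 18.5026
  Incorrect, Group B: 93×54/191 = 26.2932
  Incorrect, Group C: 93×33/191 = 16.0681
  Incorrect, Group D: 93×66/191 = 32.1361
Contributions (O − E)²/E:
  (22 − 19.4974)²/19.4974 = 0.3212
  (20 − 27.7068)²/27.7068 = 2.1437
  (18 − 16.9319)²/16.9319 = 0.0674
  (38 − 33.8639)²/33.8639 = 0.5052
  (16 − 18.5026)²/18.5026 = 0.3385
  (34 − 26.2932)²/26.2932 = 2.2589
  (15 − 16.0681)²/16.0681 = 0.0710
  (28 − 32.1361)²/32.1361 = 0.5323
χ² = 0.3212 + 2.1437 + 0.0674 + 0.5052 + 0.3385 + 2.2589 + 0.0710 + 0.5323 = 6.238

6.238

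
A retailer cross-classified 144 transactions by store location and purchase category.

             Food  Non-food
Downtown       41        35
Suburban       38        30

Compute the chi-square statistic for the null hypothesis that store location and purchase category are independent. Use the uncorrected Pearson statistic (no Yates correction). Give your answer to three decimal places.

Row totals: 76, 68. Column totals: 79, 65. Grand total N = 144.
Expected counts (row total × column total / N):
  Downtown, Food: 76×79/144 = 41.6944
  Downtown, Non-food: 76×65/144 = 34.3056
  Suburban, Food: 68×79/144 = 37.3056
  Suburban, Non-food: 68×65/144 = 30.6944
Contributions (O − E)²/E:
  (41 − 41.6944)²/41.6944 = 0.0116
  (35 − 34.3056)²/34.3056 = 0.0141
  (38 − 37.3056)²/37.3056 = 0.0129
  (30 − 30.6944)²/30.6944 = 0.0157
χ² = 0.0116 + 0.0141 + 0.0129 + 0.0157 = 0.054

0.054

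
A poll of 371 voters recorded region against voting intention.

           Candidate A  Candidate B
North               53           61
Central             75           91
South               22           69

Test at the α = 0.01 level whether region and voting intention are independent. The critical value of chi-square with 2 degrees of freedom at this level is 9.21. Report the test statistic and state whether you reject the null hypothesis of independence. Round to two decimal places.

13.28; reject H₀

Row totals: 114, 166, 91. Column totals: 150, 221. Grand total N = 371.
Expected counts (row total × column total / N):
  North, Candidate A: 114×150/371 = 46.092
  North, Candidate B: 114×221/371 = 67.908
  Central, Candidate A: 166×150/371 = 67.116
  Central, Candidate B: 166×221/371 = 98.884
  South, Candidate A: 91×150/371 = 36.792
  South, Candidate B: 91×221/371 = 54.208
Contributions (O − E)²/E:
  (53 − 46.092)²/46.092 = 1.0353
  (61 − 67.908)²/67.908 = 0.7027
  (75 − 67.116)²/67.116 = 0.9261
  (91 − 98.884)²/98.884 = 0.6286
  (22 − 36.792)²/36.792 = 5.9470
  (69 − 54.208)²/54.208 = 4.0364
χ² = 1.0353 + 0.7027 + 0.9261 + 0.6286 + 5.9470 + 4.0364 = 13.28
df = (3−1)(2−1) = 2. Since 13.28 > 9.21, reject the null hypothesis of independence at α = 0.01.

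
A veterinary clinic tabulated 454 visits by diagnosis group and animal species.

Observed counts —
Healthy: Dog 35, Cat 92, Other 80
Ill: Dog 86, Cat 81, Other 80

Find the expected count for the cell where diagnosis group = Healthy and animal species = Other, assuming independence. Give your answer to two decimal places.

72.95

Row total (Healthy) = 207; column total (Other) = 160; grand total N = 454.
Expected count = (row total × column total) / N = 207 × 160 / 454 = 72.95.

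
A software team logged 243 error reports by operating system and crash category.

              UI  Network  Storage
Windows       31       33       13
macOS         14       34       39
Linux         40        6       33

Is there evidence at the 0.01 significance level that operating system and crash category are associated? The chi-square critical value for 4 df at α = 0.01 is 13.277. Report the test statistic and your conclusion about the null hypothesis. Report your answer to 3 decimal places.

Row totals: 77, 87, 79. Column totals: 85, 73, 85. Grand total N = 243.
Expected counts (row total × column total / N):
  Windows, UI: 77×85/243 = 26.9342
  Windows, Network: 77×73/243 = 23.1317
  Windows, Storage: 77×85/243 = 26.9342
  macOS, UI: 87×85/243 = 30.4321
  macOS, Network: 87×73/243 = 26.1358
  macOS, Storage: 87×85/243 = 30.4321
  Linux, UI: 79×85/243 = 27.6337
  Linux, Network: 79×73/243 = 23.7325
  Linux, Storage: 79×85/243 = 27.6337
Contributions (O − E)²/E:
  (31 − 26.9342)²/26.9342 = 0.6137
  (33 − 23.1317)²/23.1317 = 4.2100
  (13 − 26.9342)²/26.9342 = 7.2088
  (14 − 30.4321)²/30.4321 = 8.8727
  (34 − 26.1358)²/26.1358 = 2.3663
  (39 − 30.4321)²/30.4321 = 2.4122
  (40 − 27.6337)²/27.6337 = 5.5340
  (6 − 23.7325)²/23.7325 = 13.2494
  (33 − 27.6337)²/27.6337 = 1.0421
χ² = 0.6137 + 4.2100 + 7.2088 + 8.8727 + 2.3663 + 2.4122 + 5.5340 + 13.2494 + 1.0421 = 45.509
df = (3−1)(3−1) = 4. Since 45.509 > 13.277, reject the null hypothesis of independence at α = 0.01.

45.509; reject H₀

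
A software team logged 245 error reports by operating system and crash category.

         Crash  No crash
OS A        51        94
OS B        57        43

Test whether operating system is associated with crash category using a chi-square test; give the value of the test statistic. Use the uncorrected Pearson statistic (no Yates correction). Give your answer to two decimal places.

11.44

Row totals: 145, 100. Column totals: 108, 137. Grand total N = 245.
Expected counts (row total × column total / N):
  OS A, Crash: 145×108/245 = 63.918
  OS A, No crash: 145×137/245 = 81.082
  OS B, Crash: 100×108/245 = 44.082
  OS B, No crash: 100×137/245 = 55.918
Contributions (O − E)²/E:
  (51 − 63.918)²/63.918 = 2.6108
  (94 − 81.082)²/81.082 = 2.0581
  (57 − 44.082)²/44.082 = 3.7856
  (43 − 55.918)²/55.918 = 2.9843
χ² = 2.6108 + 2.0581 + 3.7856 + 2.9843 = 11.44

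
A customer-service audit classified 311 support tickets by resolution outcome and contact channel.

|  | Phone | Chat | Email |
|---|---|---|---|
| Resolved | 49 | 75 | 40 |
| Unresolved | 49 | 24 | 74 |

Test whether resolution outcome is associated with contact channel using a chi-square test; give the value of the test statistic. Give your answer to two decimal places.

35.59

Row totals: 164, 147. Column totals: 98, 99, 114. Grand total N = 311.
Expected counts (row total × column total / N):
  Resolved, Phone: 164×98/311 = 51.678
  Resolved, Chat: 164×99/311 = 52.206
  Resolved, Email: 164×114/311 = 60.116
  Unresolved, Phone: 147×98/311 = 46.322
  Unresolved, Chat: 147×99/311 = 46.794
  Unresolved, Email: 147×114/311 = 53.884
Contributions (O − E)²/E:
  (49 − 51.678)²/51.678 = 0.1388
  (75 − 52.206)²/52.206 = 9.9522
  (40 − 60.116)²/60.116 = 6.7312
  (49 − 46.322)²/46.322 = 0.1548
  (24 − 46.794)²/46.794 = 11.1033
  (74 − 53.884)²/53.884 = 7.5097
χ² = 0.1388 + 9.9522 + 6.7312 + 0.1548 + 11.1033 + 7.5097 = 35.59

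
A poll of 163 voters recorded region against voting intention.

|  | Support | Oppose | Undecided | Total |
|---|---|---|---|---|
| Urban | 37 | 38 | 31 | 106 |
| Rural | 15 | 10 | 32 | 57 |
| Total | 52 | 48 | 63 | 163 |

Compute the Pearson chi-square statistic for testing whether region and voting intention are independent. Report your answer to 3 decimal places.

Grand total N = 163.
Expected counts (row total × column total / N):
  Urban, Support: 106×52/163 = 33.8160
  Urban, Oppose: 106×48/163 = 31.2147
  Urban, Undecided: 106×63/163 = 40.9693
  Rural, Support: 57×52/163 = 18.1840
  Rural, Oppose: 57×48/163 = 16.7853
  Rural, Undecided: 57×63/163 = 22.0307
Contributions (O − E)²/E:
  (37 − 33.8160)²/33.8160 = 0.2998
  (38 − 31.2147)²/31.2147 = 1.4750
  (31 − 40.9693)²/40.9693 = 2.4259
  (15 − 18.1840)²/18.1840 = 0.5575
  (10 − 16.7853)²/16.7853 = 2.7429
  (32 − 22.0307)²/22.0307 = 4.5113
χ² = 0.2998 + 1.4750 + 2.4259 + 0.5575 + 2.7429 + 4.5113 = 12.012

12.012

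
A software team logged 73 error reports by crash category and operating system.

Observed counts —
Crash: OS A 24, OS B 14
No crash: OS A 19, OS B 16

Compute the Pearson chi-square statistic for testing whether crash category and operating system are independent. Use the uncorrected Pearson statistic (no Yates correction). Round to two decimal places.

0.59

Row totals: 38, 35. Column totals: 43, 30. Grand total N = 73.
Expected counts (row total × column total / N):
  Crash, OS A: 38×43/73 = 22.384
  Crash, OS B: 38×30/73 = 15.616
  No crash, OS A: 35×43/73 = 20.616
  No crash, OS B: 35×30/73 = 14.384
Contributions (O − E)²/E:
  (24 − 22.384)²/22.384 = 0.1167
  (14 − 15.616)²/15.616 = 0.1672
  (19 − 20.616)²/20.616 = 0.1267
  (16 − 14.384)²/14.384 = 0.1816
χ² = 0.1167 + 0.1672 + 0.1267 + 0.1816 = 0.59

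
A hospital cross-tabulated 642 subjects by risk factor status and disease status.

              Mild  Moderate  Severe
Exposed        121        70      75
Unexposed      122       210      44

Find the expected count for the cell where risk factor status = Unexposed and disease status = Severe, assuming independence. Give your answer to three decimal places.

Row total (Unexposed) = 376; column total (Severe) = 119; grand total N = 642.
Expected count = (row total × column total) / N = 376 × 119 / 642 = 69.695.

69.695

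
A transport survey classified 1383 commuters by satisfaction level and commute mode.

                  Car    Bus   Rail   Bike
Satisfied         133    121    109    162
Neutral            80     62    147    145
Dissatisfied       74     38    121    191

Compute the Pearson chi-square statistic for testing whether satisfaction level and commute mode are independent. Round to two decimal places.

68.56

Row totals: 525, 434, 424. Column totals: 287, 221, 377, 498. Grand total N = 1383.
Expected counts (row total × column total / N):
  Satisfied, Car: 525×287/1383 = 108.948
  Satisfied, Bus: 525×221/1383 = 83.894
  Satisfied, Rail: 525×377/1383 = 143.113
  Satisfied, Bike: 525×498/1383 = 189.046
  Neutral, Car: 434×287/1383 = 90.064
  Neutral, Bus: 434×221/1383 = 69.352
  Neutral, Rail: 434×377/1383 = 118.307
  Neutral, Bike: 434×498/1383 = 156.278
  Dissatisfied, Car: 424×287/1383 = 87.988
  Dissatisfied, Bus: 424×221/1383 = 67.754
  Dissatisfied, Rail: 424×377/1383 = 115.581
  Dissatisfied, Bike: 424×498/1383 = 152.677
Contributions (O − E)²/E:
  (133 − 108.948)²/108.948 = 5.3099
  (121 − 83.894)²/83.894 = 16.4118
  (109 − 143.113)²/143.113 = 8.1313
  (162 − 189.046)²/189.046 = 3.8694
  (80 − 90.064)²/90.064 = 1.1246
  (62 − 69.352)²/69.352 = 0.7794
  (147 − 118.307)²/118.307 = 6.9589
  (145 − 156.278)²/156.278 = 0.8139
  (74 − 87.988)²/87.988 = 2.2238
  (38 − 67.754)²/67.754 = 13.0664
  (121 − 115.581)²/115.581 = 0.2541
  (191 − 152.677)²/152.677 = 9.6193
χ² = 5.3099 + 16.4118 + 8.1313 + 3.8694 + 1.1246 + 0.7794 + 6.9589 + 0.8139 + 2.2238 + 13.0664 + 0.2541 + 9.6193 = 68.56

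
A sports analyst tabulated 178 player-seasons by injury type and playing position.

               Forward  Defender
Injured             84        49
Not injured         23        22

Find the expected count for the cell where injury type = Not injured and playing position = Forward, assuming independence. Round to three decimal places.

27.051

Row total (Not injured) = 45; column total (Forward) = 107; grand total N = 178.
Expected count = (row total × column total) / N = 45 × 107 / 178 = 27.051.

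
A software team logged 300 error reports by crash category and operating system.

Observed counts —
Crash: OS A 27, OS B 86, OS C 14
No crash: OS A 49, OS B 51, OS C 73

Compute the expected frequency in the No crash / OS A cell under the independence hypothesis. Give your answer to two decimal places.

Row total (No crash) = 173; column total (OS A) = 76; grand total N = 300.
Expected count = (row total × column total) / N = 173 × 76 / 300 = 43.83.

43.83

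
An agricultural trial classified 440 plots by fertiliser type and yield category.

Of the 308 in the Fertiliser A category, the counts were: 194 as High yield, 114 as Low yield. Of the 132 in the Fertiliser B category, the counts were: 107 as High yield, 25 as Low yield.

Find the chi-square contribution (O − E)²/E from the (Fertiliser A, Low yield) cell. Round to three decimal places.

2.866

Row total (Fertiliser A) = 308; column total (Low yield) = 139; N = 440.
Expected count E = 308 × 139 / 440 = 97.3000.
Contribution = (O − E)²/E = (114 − 97.3000)² / 97.3000 = 2.866.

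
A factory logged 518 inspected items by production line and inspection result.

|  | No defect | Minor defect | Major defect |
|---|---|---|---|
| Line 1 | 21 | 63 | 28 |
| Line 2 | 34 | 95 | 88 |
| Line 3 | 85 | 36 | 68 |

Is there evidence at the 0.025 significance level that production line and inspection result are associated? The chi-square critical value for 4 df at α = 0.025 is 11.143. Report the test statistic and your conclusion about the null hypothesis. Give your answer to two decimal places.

70.75; reject H₀

Row totals: 112, 217, 189. Column totals: 140, 194, 184. Grand total N = 518.
Expected counts (row total × column total / N):
  Line 1, No defect: 112×140/518 = 30.270
  Line 1, Minor defect: 112×194/518 = 41.946
  Line 1, Major defect: 112×184/518 = 39.784
  Line 2, No defect: 217×140/518 = 58.649
  Line 2, Minor defect: 217×194/518 = 81.270
  Line 2, Major defect: 217×184/518 = 77.081
  Line 3, No defect: 189×140/518 = 51.081
  Line 3, Minor defect: 189×194/518 = 70.784
  Line 3, Major defect: 189×184/518 = 67.135
Contributions (O − E)²/E:
  (21 − 30.270)²/30.270 = 2.8389
  (63 − 41.946)²/41.946 = 10.5677
  (28 − 39.784)²/39.784 = 3.4904
  (34 − 58.649)²/58.649 = 10.3595
  (95 − 81.270)²/81.270 = 2.3196
  (88 − 77.081)²/77.081 = 1.5467
  (85 − 51.081)²/51.081 = 22.5230
  (36 − 70.784)²/70.784 = 17.0932
  (68 − 67.135)²/67.135 = 0.0111
χ² = 2.8389 + 10.5677 + 3.4904 + 10.3595 + 2.3196 + 1.5467 + 22.5230 + 17.0932 + 0.0111 = 70.75
df = (3−1)(3−1) = 4. Since 70.75 > 11.143, reject the null hypothesis of independence at α = 0.025.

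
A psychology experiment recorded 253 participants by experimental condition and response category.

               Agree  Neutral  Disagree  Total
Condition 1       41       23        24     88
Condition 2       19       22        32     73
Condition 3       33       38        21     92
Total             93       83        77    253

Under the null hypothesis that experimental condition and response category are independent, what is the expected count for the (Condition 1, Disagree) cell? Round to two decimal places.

Row total (Condition 1) = 88; column total (Disagree) = 77; grand total N = 253.
Expected count = (row total × column total) / N = 88 × 77 / 253 = 26.78.

26.78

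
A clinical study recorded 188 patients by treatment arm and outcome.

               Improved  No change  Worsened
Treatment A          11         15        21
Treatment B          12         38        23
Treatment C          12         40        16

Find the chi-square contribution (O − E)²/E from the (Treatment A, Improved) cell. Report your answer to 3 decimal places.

0.579

Row total (Treatment A) = 47; column total (Improved) = 35; N = 188.
Expected count E = 47 × 35 / 188 = 8.7500.
Contribution = (O − E)²/E = (11 − 8.7500)² / 8.7500 = 0.579.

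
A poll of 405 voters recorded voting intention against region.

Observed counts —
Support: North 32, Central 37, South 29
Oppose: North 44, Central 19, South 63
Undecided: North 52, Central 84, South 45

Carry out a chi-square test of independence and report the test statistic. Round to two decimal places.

Row totals: 98, 126, 181. Column totals: 128, 140, 137. Grand total N = 405.
Expected counts (row total × column total / N):
  Support, North: 98×128/405 = 30.973
  Support, Central: 98×140/405 = 33.877
  Support, South: 98×137/405 = 33.151
  Oppose, North: 126×128/405 = 39.822
  Oppose, Central: 126×140/405 = 43.556
  Oppose, South: 126×137/405 = 42.622
  Undecided, North: 181×128/405 = 57.205
  Undecided, Central: 181×140/405 = 62.568
  Undecided, South: 181×137/405 = 61.227
Contributions (O − E)²/E:
  (32 − 30.973)²/30.973 = 0.0341
  (37 − 33.877)²/33.877 = 0.2879
  (29 − 33.151)²/33.151 = 0.5198
  (44 − 39.822)²/39.822 = 0.4383
  (19 − 43.556)²/43.556 = 13.8442
  (63 − 42.622)²/42.622 = 9.7429
  (52 − 57.205)²/57.205 = 0.4736
  (84 − 62.568)²/62.568 = 7.3413
  (45 − 61.227)²/61.227 = 4.3006
χ² = 0.0341 + 0.2879 + 0.5198 + 0.4383 + 13.8442 + 9.7429 + 0.4736 + 7.3413 + 4.3006 = 36.98

36.98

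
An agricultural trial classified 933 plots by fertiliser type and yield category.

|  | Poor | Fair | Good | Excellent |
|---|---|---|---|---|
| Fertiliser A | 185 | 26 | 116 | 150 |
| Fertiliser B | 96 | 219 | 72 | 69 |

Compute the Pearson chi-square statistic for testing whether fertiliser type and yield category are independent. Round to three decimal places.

Row totals: 477, 456. Column totals: 281, 245, 188, 219. Grand total N = 933.
Expected counts (row total × column total / N):
  Fertiliser A, Poor: 477×281/933 = 143.6624
  Fertiliser A, Fair: 477×245/933 = 125.2572
  Fertiliser A, Good: 477×188/933 = 96.1158
  Fertiliser A, Excellent: 477×219/933 = 111.9646
  Fertiliser B, Poor: 456×281/933 = 137.3376
  Fertiliser B, Fair: 456×245/933 = 119.7428
  Fertiliser B, Good: 456×188/933 = 91.8842
  Fertiliser B, Excellent: 456×219/933 = 107.0354
Contributions (O − E)²/E:
  (185 − 143.6624)²/143.6624 = 11.8945
  (26 − 125.2572)²/125.2572 = 78.6541
  (116 − 96.1158)²/96.1158 = 4.1136
  (150 − 111.9646)²/111.9646 = 12.9210
  (96 − 137.3376)²/137.3376 = 12.4423
  (219 − 119.7428)²/119.7428 = 82.2763
  (72 − 91.8842)²/91.8842 = 4.3030
  (69 − 107.0354)²/107.0354 = 13.5160
χ² = 11.8945 + 78.6541 + 4.1136 + 12.9210 + 12.4423 + 82.2763 + 4.3030 + 13.5160 = 220.121

220.121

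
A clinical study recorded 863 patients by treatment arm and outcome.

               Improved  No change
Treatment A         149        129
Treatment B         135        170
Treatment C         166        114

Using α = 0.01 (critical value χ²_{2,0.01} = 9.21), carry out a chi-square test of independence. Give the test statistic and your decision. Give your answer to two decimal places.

13.55; reject H₀

Row totals: 278, 305, 280. Column totals: 450, 413. Grand total N = 863.
Expected counts (row total × column total / N):
  Treatment A, Improved: 278×450/863 = 144.959
  Treatment A, No change: 278×413/863 = 133.041
  Treatment B, Improved: 305×450/863 = 159.038
  Treatment B, No change: 305×413/863 = 145.962
  Treatment C, Improved: 280×450/863 = 146.002
  Treatment C, No change: 280×413/863 = 133.998
Contributions (O − E)²/E:
  (149 − 144.959)²/144.959 = 0.1127
  (129 − 133.041)²/133.041 = 0.1227
  (135 − 159.038)²/159.038 = 3.6333
  (170 − 145.962)²/145.962 = 3.9587
  (166 − 146.002)²/146.002 = 2.7391
  (114 − 133.998)²/133.998 = 2.9845
χ² = 0.1127 + 0.1227 + 3.6333 + 3.9587 + 2.7391 + 2.9845 = 13.55
df = (3−1)(2−1) = 2. Since 13.55 > 9.21, reject the null hypothesis of independence at α = 0.01.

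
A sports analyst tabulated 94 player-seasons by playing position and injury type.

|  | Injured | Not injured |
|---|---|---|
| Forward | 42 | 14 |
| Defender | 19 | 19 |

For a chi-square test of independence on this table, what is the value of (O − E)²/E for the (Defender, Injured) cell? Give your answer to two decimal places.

Row total (Defender) = 38; column total (Injured) = 61; N = 94.
Expected count E = 38 × 61 / 94 = 24.660.
Contribution = (O − E)²/E = (19 − 24.660)² / 24.660 = 1.30.

1.30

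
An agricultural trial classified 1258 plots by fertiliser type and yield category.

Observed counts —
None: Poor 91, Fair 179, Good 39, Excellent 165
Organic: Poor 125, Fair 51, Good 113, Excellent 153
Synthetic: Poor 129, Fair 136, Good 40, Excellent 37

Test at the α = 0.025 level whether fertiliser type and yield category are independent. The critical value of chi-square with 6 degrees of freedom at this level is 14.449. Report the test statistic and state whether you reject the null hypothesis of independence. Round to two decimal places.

196.85; reject H₀

Row totals: 474, 442, 342. Column totals: 345, 366, 192, 355. Grand total N = 1258.
Expected counts (row total × column total / N):
  None, Poor: 474×345/1258 = 129.992
  None, Fair: 474×366/1258 = 137.905
  None, Good: 474×192/1258 = 72.343
  None, Excellent: 474×355/1258 = 133.760
  Organic, Poor: 442×345/1258 = 121.216
  Organic, Fair: 442×366/1258 = 128.595
  Organic, Good: 442×192/1258 = 67.459
  Organic, Excellent: 442×355/1258 = 124.730
  Synthetic, Poor: 342×345/1258 = 93.792
  Synthetic, Fair: 342×366/1258 = 99.501
  Synthetic, Good: 342×192/1258 = 52.197
  Synthetic, Excellent: 342×355/1258 = 96.510
Contributions (O − E)²/E:
  (91 − 129.992)²/129.992 = 11.6959
  (179 − 137.905)²/137.905 = 12.2461
  (39 − 72.343)²/72.343 = 15.3678
  (165 − 133.760)²/133.760 = 7.2962
  (125 − 121.216)²/121.216 = 0.1181
  (51 − 128.595)²/128.595 = 46.8213
  (113 − 67.459)²/67.459 = 30.7443
  (153 − 124.730)²/124.730 = 6.4074
  (129 − 93.792)²/93.792 = 13.2165
  (136 − 99.501)²/99.501 = 13.3886
  (40 − 52.197)²/52.197 = 2.8501
  (37 − 96.510)²/96.510 = 36.6951
χ² = 11.6959 + 12.2461 + 15.3678 + 7.2962 + 0.1181 + 46.8213 + 30.7443 + 6.4074 + 13.2165 + 13.3886 + 2.8501 + 36.6951 = 196.85
df = (3−1)(4−1) = 6. Since 196.85 > 14.449, reject the null hypothesis of independence at α = 0.025.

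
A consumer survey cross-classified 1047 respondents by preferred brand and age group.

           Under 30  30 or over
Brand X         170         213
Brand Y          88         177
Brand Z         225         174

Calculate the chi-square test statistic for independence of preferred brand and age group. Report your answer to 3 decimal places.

Row totals: 383, 265, 399. Column totals: 483, 564. Grand total N = 1047.
Expected counts (row total × column total / N):
  Brand X, Under 30: 383×483/1047 = 176.6848
  Brand X, 30 or over: 383×564/1047 = 206.3152
  Brand Y, Under 30: 265×483/1047 = 122.2493
  Brand Y, 30 or over: 265×564/1047 = 142.7507
  Brand Z, Under 30: 399×483/1047 = 184.0659
  Brand Z, 30 or over: 399×564/1047 = 214.9341
Contributions (O − E)²/E:
  (170 − 176.6848)²/176.6848 = 0.2529
  (213 − 206.3152)²/206.3152 = 0.2166
  (88 − 122.2493)²/122.2493 = 9.5953
  (177 − 142.7507)²/142.7507 = 8.2172
  (225 − 184.0659)²/184.0659 = 9.1033
  (174 − 214.9341)²/214.9341 = 7.7959
χ² = 0.2529 + 0.2166 + 9.5953 + 8.2172 + 9.1033 + 7.7959 = 35.181

35.181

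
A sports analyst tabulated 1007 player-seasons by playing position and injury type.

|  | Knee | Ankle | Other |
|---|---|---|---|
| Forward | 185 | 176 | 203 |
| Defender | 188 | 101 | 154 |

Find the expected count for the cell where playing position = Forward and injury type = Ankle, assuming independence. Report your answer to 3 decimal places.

155.142

Row total (Forward) = 564; column total (Ankle) = 277; grand total N = 1007.
Expected count = (row total × column total) / N = 564 × 277 / 1007 = 155.142.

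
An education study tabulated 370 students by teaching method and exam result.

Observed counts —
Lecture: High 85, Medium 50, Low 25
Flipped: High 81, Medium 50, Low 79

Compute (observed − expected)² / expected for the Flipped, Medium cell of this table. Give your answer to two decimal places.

0.80

Row total (Flipped) = 210; column total (Medium) = 100; N = 370.
Expected count E = 210 × 100 / 370 = 56.757.
Contribution = (O − E)²/E = (50 − 56.757)² / 56.757 = 0.80.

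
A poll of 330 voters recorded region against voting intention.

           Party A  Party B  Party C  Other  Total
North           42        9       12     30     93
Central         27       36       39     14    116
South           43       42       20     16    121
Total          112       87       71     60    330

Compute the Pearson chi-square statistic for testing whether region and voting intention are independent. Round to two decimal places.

Grand total N = 330.
Expected counts (row total × column total / N):
  North, Party A: 93×112/330 = 31.5636
  North, Party B: 93×87/330 = 24.5182
  North, Party C: 93×71/330 = 20.0091
  North, Other: 93×60/330 = 16.9091
  Central, Party A: 116×112/330 = 39.3697
  Central, Party B: 116×87/330 = 30.5818
  Central, Party C: 116×71/330 = 24.9576
  Central, Other: 116×60/330 = 21.0909
  South, Party A: 121×112/330 = 41.0667
  South, Party B: 121×87/330 = 31.9000
  South, Party C: 121×71/330 = 26.0333
  South, Other: 121×60/330 = 22.0000
Contributions (O − E)²/E:
  (42 − 31.5636)²/31.5636 = 3.4508
  (9 − 24.5182)²/24.5182 = 9.8219
  (12 − 20.0091)²/20.0091 = 3.2058
  (30 − 16.9091)²/16.9091 = 10.1349
  (27 − 39.3697)²/39.3697 = 3.8865
  (36 − 30.5818)²/30.5818 = 0.9599
  (39 − 24.9576)²/24.9576 = 7.9010
  (14 − 21.0909)²/21.0909 = 2.3840
  (43 − 41.0667)²/41.0667 = 0.0910
  (42 − 31.9000)²/31.9000 = 3.1978
  (20 − 26.0333)²/26.0333 = 1.3982
  (16 − 22.0000)²/22.0000 = 1.6364
χ² = 3.4508 + 9.8219 + 3.2058 + 10.1349 + 3.8865 + 0.9599 + 7.9010 + 2.3840 + 0.0910 + 3.1978 + 1.3982 + 1.6364 = 48.07

48.07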